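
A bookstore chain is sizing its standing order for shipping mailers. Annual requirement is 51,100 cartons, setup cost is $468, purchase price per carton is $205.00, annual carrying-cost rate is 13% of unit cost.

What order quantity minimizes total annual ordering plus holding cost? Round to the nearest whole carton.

H = i·C = 0.13 × $205 = $26.6500 per carton-year
EOQ = √(2DS/H) = √(2 × 51,100 × 468 / 26.65)
    = √(1,794,731.71) ≈ 1,339.68

1,340 cartons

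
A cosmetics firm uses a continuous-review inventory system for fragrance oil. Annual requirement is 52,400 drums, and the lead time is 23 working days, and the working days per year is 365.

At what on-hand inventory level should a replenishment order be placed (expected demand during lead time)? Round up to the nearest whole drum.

Daily demand d = 52,400 / 365 = 143.562 drums/day
Demand during lead time = 143.562 × 23 = 3,301.92
Reorder point = 3,301.92 → round up

3,302 drums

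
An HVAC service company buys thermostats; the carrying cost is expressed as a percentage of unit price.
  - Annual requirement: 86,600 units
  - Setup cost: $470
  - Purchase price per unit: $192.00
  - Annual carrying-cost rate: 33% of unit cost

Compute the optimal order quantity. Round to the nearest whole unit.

Holding cost per unit per year: H = 33% × $192 = $63.3600
Optimal lot size Q* = (2 × 86,600 × $470 / $63.36)^½ ≈ 1,133.48

1,133 units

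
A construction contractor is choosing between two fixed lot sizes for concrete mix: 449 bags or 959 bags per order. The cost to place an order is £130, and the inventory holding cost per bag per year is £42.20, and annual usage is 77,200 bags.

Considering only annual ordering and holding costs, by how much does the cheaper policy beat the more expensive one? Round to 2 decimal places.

Annual cost at Q: ordering D·S/Q plus holding Q·H/2.
TC(449) = (77,200/449)×130 + (449/2)×42.2 = £31,825.79
TC(959) = (77,200/959)×130 + (959/2)×42.2 = £30,699.97
Lots of 959 are cheaper by £1,125.83.

£1,125.83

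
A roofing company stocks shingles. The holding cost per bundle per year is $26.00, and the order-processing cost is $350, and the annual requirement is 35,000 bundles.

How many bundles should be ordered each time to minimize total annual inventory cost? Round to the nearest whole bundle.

971 bundles

Optimal lot size Q* = (2 × 35,000 × $350 / $26)^½ ≈ 970.73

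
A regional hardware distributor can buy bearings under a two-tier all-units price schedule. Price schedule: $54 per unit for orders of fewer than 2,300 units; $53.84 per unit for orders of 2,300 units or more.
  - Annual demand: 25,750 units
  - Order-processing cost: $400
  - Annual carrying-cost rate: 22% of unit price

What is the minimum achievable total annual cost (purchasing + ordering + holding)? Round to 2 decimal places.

H₁ = 22%×$54 = $11.8800;  H₂ = 22%×$53.84 = $11.8448
EOQ₁ = √(2×25,750×400/11.8800) = 1,316.82  (< 2,300, feasible at tier 1)
EOQ₂ = √(2×25,750×400/11.8448) = 1,318.77  (< 2,300 → use Q = 2,300 at tier-2 price)
TC(tier 1 (EOQ₁), Q≈1,316.8) = $1,406,143.78
TC(tier 2, Q≈2,300.0) = $1,404,479.78
Minimum at tier 2: $1,404,479.78

$1,404,479.78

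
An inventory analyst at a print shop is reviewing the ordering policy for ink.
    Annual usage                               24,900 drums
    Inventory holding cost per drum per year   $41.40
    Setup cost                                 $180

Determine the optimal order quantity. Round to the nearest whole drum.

465 drums

EOQ = √(2DS/H) = √(2 × 24,900 × 180 / 41.4)
    = √(216,521.74) ≈ 465.32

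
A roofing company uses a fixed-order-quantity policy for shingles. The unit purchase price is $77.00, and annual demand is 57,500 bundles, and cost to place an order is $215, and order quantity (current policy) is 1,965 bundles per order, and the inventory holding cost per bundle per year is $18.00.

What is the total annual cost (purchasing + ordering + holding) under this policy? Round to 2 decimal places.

Ordering: D/Q × S = 57,500/1,965 × $215 = $6,291.35
Holding:  Q/2 × H = 1,965/2 × $18 = $17,685.00
Purchase cost = D·C = 57,500 × 77 = $4,427,500.00
Total = $6,291.35 + $17,685.00 + $4,427,500.00 = $4,451,476.35

$4,451,476.35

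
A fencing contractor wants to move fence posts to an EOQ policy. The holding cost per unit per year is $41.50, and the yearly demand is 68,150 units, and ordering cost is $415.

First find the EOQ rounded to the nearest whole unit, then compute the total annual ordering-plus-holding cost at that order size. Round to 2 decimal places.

$48,450.25

Optimal lot size Q* = (2 × 68,150 × $415 / $41.5)^½ ≈ 1,167.48 → Q = 1,167 units
Annual ordering cost = (D/Q)·S = (68,150/1,167) × 415 = $24,235.00
Annual holding cost  = (Q/2)·H = (1,167/2) × 41.5 = $24,215.25
Total = $24,235.00 + $24,215.25 = $48,450.25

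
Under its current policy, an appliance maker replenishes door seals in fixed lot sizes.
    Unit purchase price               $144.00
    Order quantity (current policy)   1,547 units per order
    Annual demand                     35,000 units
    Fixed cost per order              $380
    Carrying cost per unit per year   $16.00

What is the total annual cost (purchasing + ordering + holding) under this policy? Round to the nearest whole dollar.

Orders/yr = 35,000/1,547 = 22.624; ordering cost = 22.624 × $380 = $8,597.29
Average inventory = 1,547/2 = 773.5; holding cost = 773.5 × $16 = $12,376.00
Purchase cost = D·C = 35,000 × 144 = $5,040,000.00
Total = $8,597.29 + $12,376.00 + $5,040,000.00 = $5,060,973.29

$5,060,973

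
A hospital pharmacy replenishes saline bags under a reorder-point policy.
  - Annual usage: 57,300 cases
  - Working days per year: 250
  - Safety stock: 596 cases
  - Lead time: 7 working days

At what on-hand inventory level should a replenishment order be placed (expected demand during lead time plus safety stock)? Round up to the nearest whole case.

Daily demand d = 57,300 / 250 = 229.200 cases/day
Demand during lead time = 229.200 × 7 = 1,604.40
Reorder point = 1,604.40 + 596 = 2,200.40 → round up

2,201 cases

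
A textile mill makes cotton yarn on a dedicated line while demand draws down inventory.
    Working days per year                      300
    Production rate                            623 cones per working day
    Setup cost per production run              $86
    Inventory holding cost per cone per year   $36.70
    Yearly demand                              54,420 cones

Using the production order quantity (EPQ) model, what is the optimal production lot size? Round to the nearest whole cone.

600 cones

Daily demand d = 54,420/300 = 181.400; p = 623; 1 − d/p = 0.70883
EPQ = √(2DS / (H(1 − d/p)))
    = √(2 × 54,420 × 86 / (36.7 × 0.70883)) ≈ 599.85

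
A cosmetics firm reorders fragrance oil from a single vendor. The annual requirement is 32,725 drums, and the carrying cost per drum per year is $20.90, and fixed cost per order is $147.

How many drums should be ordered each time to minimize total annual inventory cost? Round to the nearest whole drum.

678 drums

Q* = √(2·D·S / H) = √(2·32,725·147 / 20.9) = √460,342.1 ≈ 678.49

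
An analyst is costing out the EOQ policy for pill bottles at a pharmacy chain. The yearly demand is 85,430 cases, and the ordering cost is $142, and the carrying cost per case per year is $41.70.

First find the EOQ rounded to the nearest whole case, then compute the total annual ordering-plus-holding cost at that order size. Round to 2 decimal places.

Optimal lot size Q* = (2 × 85,430 × $142 / $41.7)^½ ≈ 762.77 → Q = 763 cases
Ordering: D/Q × S = 85,430/763 × $142 = $15,899.16
Holding:  Q/2 × H = 763/2 × $41.7 = $15,908.55
Total = $15,899.16 + $15,908.55 = $31,807.71

$31,807.71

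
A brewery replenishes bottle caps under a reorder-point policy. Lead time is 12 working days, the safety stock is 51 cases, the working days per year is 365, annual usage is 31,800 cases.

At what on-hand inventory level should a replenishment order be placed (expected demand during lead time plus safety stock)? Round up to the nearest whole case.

Daily demand d = 31,800 / 365 = 87.123 cases/day
Demand during lead time = 87.123 × 12 = 1,045.48
Reorder point = 1,045.48 + 51 = 1,096.48 → round up

1,097 cases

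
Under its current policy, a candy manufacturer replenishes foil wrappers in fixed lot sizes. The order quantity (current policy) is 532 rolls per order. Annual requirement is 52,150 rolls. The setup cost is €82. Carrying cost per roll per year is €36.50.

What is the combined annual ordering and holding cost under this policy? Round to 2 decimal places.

Orders/yr = 52,150/532 = 98.026; ordering cost = 98.026 × €82 = €8,038.16
Average inventory = 532/2 = 266; holding cost = 266 × €36.5 = €9,709.00
Total = €8,038.16 + €9,709.00 = €17,747.16

€17,747.16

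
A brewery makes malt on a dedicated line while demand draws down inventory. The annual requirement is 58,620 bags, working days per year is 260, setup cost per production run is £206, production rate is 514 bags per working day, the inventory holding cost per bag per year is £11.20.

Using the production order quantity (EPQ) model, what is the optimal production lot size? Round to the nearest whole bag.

Daily demand d = 58,620/260 = 225.462; p = 514; 1 − d/p = 0.56136
EPQ = √(2DS / (H(1 − d/p)))
    = √(2 × 58,620 × 206 / (11.2 × 0.56136)) ≈ 1,959.94

1,960 bags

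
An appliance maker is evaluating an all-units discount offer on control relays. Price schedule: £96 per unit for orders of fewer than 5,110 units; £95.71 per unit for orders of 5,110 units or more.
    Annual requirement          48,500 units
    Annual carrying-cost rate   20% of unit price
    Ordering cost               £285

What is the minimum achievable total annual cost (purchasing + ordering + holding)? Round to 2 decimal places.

£4,679,038.75

H₁ = 20%×£96 = £19.2000;  H₂ = 20%×£95.71 = £19.1420
EOQ₁ = √(2×48,500×285/19.2000) = 1,199.93  (< 5,110, feasible at tier 1)
EOQ₂ = √(2×48,500×285/19.1420) = 1,201.75  (< 5,110 → use Q = 5,110 at tier-2 price)
TC(tier 1 (EOQ₁), Q≈1,199.9) = £4,679,038.75
TC(tier 2, Q≈5,110.0) = £4,693,547.80
Minimum at tier 1 (EOQ₁): £4,679,038.75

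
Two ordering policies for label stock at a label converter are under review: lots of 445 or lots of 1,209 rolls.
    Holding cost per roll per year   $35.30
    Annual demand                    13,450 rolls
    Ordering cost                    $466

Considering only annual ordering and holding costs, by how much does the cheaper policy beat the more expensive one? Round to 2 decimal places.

TC(Q) = (D/Q)S + (Q/2)H
TC(445) = (13,450/445)×466 + (445/2)×35.3 = $21,938.97
TC(1,209) = (13,450/1,209)×466 + (1,209/2)×35.3 = $26,523.05
Cheaper: Q = 445.  Difference = $4,584.08

$4,584.08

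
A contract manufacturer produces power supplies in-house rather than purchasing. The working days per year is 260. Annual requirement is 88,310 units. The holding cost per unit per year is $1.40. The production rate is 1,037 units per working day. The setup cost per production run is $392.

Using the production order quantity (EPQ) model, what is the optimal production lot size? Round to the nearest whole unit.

d = 88,310/260 = 339.6538 units/day;  effective holding cost H(1 − d/p) = 1.4·(1 − 339.6538/1037) = 0.94145
Q* = √(2DS / H_eff) = √(2·88,310·392 / 0.94145) ≈ 8,575.59

8,576 units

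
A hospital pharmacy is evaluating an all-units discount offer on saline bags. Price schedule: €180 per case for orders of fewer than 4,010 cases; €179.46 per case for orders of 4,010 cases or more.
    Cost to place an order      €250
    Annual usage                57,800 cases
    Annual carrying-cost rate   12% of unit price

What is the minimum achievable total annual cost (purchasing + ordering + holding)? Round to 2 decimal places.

H₁ = 12%×€180 = €21.6000;  H₂ = 12%×€179.46 = €21.5352
EOQ₁ = √(2×57,800×250/21.6000) = 1,156.70  (< 4,010, feasible at tier 1)
EOQ₂ = √(2×57,800×250/21.5352) = 1,158.44  (< 4,010 → use Q = 4,010 at tier-2 price)
TC(tier 1 (EOQ₁), Q≈1,156.7) = €10,428,984.80
TC(tier 2, Q≈4,010.0) = €10,419,569.57
Minimum at tier 2: €10,419,569.57

€10,419,569.57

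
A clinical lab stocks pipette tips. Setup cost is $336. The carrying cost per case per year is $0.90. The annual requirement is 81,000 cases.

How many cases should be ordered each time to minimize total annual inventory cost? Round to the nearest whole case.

7,777 cases

Q* = √(2·D·S / H) = √(2·81,000·336 / 0.9) = √60,480,000.0 ≈ 7,776.89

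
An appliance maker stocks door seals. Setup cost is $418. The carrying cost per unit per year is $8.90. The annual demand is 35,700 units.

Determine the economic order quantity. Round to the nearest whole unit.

Q* = √(2·D·S / H) = √(2·35,700·418 / 8.9) = √3,353,393.3 ≈ 1,831.23

1,831 units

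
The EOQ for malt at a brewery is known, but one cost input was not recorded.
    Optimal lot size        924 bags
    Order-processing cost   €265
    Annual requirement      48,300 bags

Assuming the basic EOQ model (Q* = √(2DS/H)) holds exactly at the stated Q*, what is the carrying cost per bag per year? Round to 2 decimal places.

€29.98

EOQ relation: Q² = 2DS/H, so rearrange for the unknown.
H = 2DS / Q² = 2 × 48,300 × 265 / 924² = 29.9833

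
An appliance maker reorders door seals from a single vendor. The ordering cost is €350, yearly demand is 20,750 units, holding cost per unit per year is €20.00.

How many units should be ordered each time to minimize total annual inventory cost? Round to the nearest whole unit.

Optimal lot size Q* = (2 × 20,750 × €350 / €20)^½ ≈ 852.20

852 units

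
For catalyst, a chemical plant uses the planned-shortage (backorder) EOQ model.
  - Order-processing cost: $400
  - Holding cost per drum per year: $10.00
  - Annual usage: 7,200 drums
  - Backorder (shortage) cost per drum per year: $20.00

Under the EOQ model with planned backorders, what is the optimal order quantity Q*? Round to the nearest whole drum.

Basic EOQ = √(2·7,200·400/10) = 758.947
Backorder adjustment √((H+b)/b) = √((10+20)/20) = 1.2247
Q* = 758.947 × 1.2247 ≈ 929.52

930 drums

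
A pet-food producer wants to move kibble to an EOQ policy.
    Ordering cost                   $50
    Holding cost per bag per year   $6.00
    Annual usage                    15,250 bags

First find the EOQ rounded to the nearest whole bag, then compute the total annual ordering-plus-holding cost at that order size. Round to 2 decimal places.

$3,024.90

EOQ = √(2DS/H) = √(2 × 15,250 × 50 / 6)
    = √(254,166.67) ≈ 504.15 → Q = 504 bags
Orders/yr = 15,250/504 = 30.258; ordering cost = 30.258 × $50 = $1,512.90
Average inventory = 504/2 = 252; holding cost = 252 × $6 = $1,512.00
Total = $1,512.90 + $1,512.00 = $3,024.90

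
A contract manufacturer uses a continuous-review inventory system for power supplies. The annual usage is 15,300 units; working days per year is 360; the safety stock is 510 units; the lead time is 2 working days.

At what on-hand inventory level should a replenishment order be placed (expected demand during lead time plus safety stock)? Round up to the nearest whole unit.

Daily demand d = 15,300 / 360 = 42.500 units/day
Demand during lead time = 42.500 × 2 = 85.00
Reorder point = 85.00 + 510 = 595.00 → round up

595 units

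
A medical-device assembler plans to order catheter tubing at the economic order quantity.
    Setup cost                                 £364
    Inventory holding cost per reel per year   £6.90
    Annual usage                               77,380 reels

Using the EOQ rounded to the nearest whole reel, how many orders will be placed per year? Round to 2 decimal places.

Optimal lot size Q* = (2 × 77,380 × £364 / £6.9)^½ ≈ 2,857.30 → Q = 2,857
N = D/Q = 77,380/2,857 ≈ 27.084 orders/yr

27.08 orders per year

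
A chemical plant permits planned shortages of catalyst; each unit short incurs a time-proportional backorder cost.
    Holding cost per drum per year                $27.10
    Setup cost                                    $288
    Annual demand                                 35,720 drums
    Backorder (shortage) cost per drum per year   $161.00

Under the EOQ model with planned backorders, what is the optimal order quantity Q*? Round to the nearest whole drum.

942 drums

Q* = √(2DS/H) · √((H + b)/b)
   = √(2 × 35,720 × 288 / 27.1) · √((27.1 + 161) / 161)
   = 871.329 × 1.0809 ≈ 941.81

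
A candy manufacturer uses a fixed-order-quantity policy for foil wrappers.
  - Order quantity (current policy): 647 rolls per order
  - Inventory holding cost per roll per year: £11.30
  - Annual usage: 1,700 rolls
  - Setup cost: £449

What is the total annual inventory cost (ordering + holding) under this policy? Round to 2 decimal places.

Orders/yr = 1,700/647 = 2.628; ordering cost = 2.628 × £449 = £1,179.75
Average inventory = 647/2 = 323.5; holding cost = 323.5 × £11.3 = £3,655.55
Total = £1,179.75 + £3,655.55 = £4,835.30

£4,835.30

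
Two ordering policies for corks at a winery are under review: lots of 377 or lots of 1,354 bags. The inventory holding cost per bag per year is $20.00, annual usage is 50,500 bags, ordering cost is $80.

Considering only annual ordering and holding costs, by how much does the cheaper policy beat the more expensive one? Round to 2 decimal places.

TC(Q) = (D/Q)S + (Q/2)H
TC(377) = (50,500/377)×80 + (377/2)×20 = $14,486.18
TC(1,354) = (50,500/1,354)×80 + (1,354/2)×20 = $16,523.75
Lots of 377 are cheaper by $2,037.57.

$2,037.57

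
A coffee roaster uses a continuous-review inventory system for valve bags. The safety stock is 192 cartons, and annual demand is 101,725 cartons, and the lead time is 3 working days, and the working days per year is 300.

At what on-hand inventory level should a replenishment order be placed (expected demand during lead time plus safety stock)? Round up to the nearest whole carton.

Daily demand d = 101,725 / 300 = 339.083 cartons/day
Demand during lead time = 339.083 × 3 = 1,017.25
Reorder point = 1,017.25 + 192 = 1,209.25 → round up

1,210 cartons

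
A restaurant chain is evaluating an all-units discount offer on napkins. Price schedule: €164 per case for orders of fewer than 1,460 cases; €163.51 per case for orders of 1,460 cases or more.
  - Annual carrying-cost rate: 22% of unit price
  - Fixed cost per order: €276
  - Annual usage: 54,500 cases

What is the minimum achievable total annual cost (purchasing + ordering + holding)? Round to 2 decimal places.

H₁ = 22%×€164 = €36.0800;  H₂ = 22%×€163.51 = €35.9722
EOQ₁ = √(2×54,500×276/36.0800) = 913.13  (< 1,460, feasible at tier 1)
EOQ₂ = √(2×54,500×276/35.9722) = 914.50  (< 1,460 → use Q = 1,460 at tier-2 price)
TC(tier 1 (EOQ₁), Q≈913.1) = €8,970,945.88
TC(tier 2, Q≈1,460.0) = €8,947,857.45
Minimum at tier 2: €8,947,857.45

€8,947,857.45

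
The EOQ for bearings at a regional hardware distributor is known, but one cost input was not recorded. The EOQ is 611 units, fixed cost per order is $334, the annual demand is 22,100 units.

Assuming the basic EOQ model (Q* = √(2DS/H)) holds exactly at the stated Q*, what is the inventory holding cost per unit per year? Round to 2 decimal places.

EOQ relation: Q² = 2DS/H, so rearrange for the unknown.
H = 2DS / Q² = 2 × 22,100 × 334 / 611² = 39.5445

$39.54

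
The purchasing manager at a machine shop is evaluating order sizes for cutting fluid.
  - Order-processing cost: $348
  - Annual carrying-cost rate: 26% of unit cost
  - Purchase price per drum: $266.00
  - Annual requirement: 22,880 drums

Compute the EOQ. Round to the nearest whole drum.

480 drums

H = i·C = 0.26 × $266 = $69.1600 per drum-year
2DS/H = 2·22,880·348/69.16 = 230,255.64
EOQ = √230,255.64 ≈ 479.85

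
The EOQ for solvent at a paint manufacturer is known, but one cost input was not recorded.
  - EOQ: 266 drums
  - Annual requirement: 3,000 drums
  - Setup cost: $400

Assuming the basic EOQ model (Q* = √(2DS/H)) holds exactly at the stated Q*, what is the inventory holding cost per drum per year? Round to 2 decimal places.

EOQ relation: Q² = 2DS/H, so rearrange for the unknown.
H = 2DS / Q² = 2 × 3,000 × 400 / 266² = 33.9194

$33.92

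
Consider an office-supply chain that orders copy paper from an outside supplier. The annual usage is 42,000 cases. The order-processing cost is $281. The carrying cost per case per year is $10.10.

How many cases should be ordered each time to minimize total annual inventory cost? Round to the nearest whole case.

Optimal lot size Q* = (2 × 42,000 × $281 / $10.1)^½ ≈ 1,528.73

1,529 cases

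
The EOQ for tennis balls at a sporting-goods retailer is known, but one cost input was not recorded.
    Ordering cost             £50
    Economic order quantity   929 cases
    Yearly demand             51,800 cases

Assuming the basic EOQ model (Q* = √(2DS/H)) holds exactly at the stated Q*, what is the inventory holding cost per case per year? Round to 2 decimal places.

Since Q* = (2DS/H)^½, squaring gives Q*²·H = 2DS.
H = 2DS / Q² = 2 × 51,800 × 50 / 929² = 6.0020

£6.00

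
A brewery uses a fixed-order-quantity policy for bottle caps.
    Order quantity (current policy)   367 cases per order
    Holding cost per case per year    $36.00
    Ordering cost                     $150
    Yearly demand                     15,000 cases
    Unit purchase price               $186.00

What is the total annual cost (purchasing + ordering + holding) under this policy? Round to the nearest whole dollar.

$2,802,737

Annual ordering cost = (D/Q)·S = (15,000/367) × 150 = $6,130.79
Annual holding cost  = (Q/2)·H = (367/2) × 36 = $6,606.00
Purchase cost = D·C = 15,000 × 186 = $2,790,000.00
Total = $6,130.79 + $6,606.00 + $2,790,000.00 = $2,802,736.79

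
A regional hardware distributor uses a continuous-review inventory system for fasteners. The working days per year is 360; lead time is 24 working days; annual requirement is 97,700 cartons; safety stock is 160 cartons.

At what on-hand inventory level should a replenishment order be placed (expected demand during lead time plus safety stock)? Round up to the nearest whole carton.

Daily demand d = 97,700 / 360 = 271.389 cartons/day
Demand during lead time = 271.389 × 24 = 6,513.33
Reorder point = 6,513.33 + 160 = 6,673.33 → round up

6,674 cartons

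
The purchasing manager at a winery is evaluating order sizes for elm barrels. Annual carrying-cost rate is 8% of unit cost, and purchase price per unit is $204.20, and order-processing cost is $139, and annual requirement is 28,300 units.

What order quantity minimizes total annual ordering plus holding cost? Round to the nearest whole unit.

694 units

Holding cost per unit per year: H = 8% × $204.2 = $16.3360
2DS/H = 2·28,300·139/16.336 = 481,598.92
EOQ = √481,598.92 ≈ 693.97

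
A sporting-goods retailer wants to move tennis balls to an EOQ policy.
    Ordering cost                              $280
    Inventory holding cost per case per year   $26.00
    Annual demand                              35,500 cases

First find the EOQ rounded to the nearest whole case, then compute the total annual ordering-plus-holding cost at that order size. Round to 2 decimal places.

Optimal lot size Q* = (2 × 35,500 × $280 / $26)^½ ≈ 874.42 → Q = 874 cases
Annual ordering cost = (D/Q)·S = (35,500/874) × 280 = $11,373.00
Annual holding cost  = (Q/2)·H = (874/2) × 26 = $11,362.00
Total = $11,373.00 + $11,362.00 = $22,735.00

$22,735.00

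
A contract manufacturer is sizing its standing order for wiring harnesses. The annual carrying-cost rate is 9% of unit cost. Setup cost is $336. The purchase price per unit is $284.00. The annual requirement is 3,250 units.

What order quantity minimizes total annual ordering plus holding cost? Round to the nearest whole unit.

292 units

H = i·C = 0.09 × $284 = $25.5600 per unit-year
2DS/H = 2·3,250·336/25.56 = 85,446.01
EOQ = √85,446.01 ≈ 292.31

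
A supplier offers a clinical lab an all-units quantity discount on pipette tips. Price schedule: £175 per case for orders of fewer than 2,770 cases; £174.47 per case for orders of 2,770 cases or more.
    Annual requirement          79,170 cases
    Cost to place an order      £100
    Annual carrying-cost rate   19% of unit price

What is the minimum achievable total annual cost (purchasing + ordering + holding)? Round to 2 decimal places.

£13,861,559.80

H₁ = 19%×£175 = £33.2500;  H₂ = 19%×£174.47 = £33.1493
EOQ₁ = √(2×79,170×100/33.2500) = 690.08  (< 2,770, feasible at tier 1)
EOQ₂ = √(2×79,170×100/33.1493) = 691.13  (< 2,770 → use Q = 2,770 at tier-2 price)
TC(tier 1 (EOQ₁), Q≈690.1) = £13,877,695.16
TC(tier 2, Q≈2,770.0) = £13,861,559.80
Minimum at tier 2: £13,861,559.80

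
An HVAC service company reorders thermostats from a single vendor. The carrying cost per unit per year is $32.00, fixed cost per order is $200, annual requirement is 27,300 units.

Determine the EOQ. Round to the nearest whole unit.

2DS/H = 2·27,300·200/32 = 341,250.00
EOQ = √341,250.00 ≈ 584.17

584 units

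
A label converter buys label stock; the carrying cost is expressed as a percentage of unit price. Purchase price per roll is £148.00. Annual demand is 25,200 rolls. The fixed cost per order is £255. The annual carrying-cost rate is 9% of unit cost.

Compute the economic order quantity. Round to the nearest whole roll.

Holding cost per roll per year: H = 9% × £148 = £13.3200
EOQ = √(2DS/H) = √(2 × 25,200 × 255 / 13.32)
    = √(964,864.86) ≈ 982.28

982 rolls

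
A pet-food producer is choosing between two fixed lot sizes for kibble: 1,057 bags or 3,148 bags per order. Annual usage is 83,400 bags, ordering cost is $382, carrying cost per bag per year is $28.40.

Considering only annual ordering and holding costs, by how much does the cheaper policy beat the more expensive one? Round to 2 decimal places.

For each Q, cost = (D/Q)·S + (Q/2)·H.
TC(1,057) = (83,400/1,057)×382 + (1,057/2)×28.4 = $45,150.18
TC(3,148) = (83,400/3,148)×382 + (3,148/2)×28.4 = $54,821.93
Cheaper: Q = 1,057.  Difference = $9,671.75

$9,671.75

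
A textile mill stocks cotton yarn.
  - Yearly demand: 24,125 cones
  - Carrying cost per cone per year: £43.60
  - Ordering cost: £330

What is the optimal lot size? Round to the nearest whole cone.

EOQ = √(2DS/H) = √(2 × 24,125 × 330 / 43.6)
    = √(365,194.95) ≈ 604.31

604 cones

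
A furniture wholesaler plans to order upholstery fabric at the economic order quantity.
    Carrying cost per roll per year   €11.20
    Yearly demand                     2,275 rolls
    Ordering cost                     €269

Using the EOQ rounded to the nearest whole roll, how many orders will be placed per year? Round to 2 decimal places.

6.87 orders per year

EOQ = √(2DS/H) = √(2 × 2,275 × 269 / 11.2)
    = √(109,281.25) ≈ 330.58 → Q = 331
N = D/Q = 2,275/331 ≈ 6.873 orders/yr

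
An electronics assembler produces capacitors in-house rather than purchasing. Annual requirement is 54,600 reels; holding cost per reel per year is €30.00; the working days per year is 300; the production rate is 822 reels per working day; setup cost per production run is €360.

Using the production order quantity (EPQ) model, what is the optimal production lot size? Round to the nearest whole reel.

Daily demand d = 54,600/300 = 182.000; p = 822; 1 − d/p = 0.77859
EPQ = √(2DS / (H(1 − d/p)))
    = √(2 × 54,600 × 360 / (30 × 0.77859)) ≈ 1,297.32

1,297 reels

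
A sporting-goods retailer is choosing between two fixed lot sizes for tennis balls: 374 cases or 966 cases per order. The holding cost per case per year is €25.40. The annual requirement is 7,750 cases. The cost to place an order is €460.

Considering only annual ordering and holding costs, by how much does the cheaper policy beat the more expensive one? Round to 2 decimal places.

TC(Q) = (D/Q)S + (Q/2)H
TC(374) = (7,750/374)×460 + (374/2)×25.4 = €14,281.89
TC(966) = (7,750/966)×460 + (966/2)×25.4 = €15,958.68
Cheaper: Q = 374.  Difference = €1,676.79

€1,676.79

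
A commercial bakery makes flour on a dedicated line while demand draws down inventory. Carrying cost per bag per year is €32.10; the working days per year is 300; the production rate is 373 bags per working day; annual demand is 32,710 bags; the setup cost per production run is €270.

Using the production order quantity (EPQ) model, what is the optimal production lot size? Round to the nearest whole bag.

d = 32,710/300 = 109.0333 bags/day;  effective holding cost H(1 − d/p) = 32.1·(1 − 109.0333/373) = 22.71670
Q* = √(2DS / H_eff) = √(2·32,710·270 / 22.71670) ≈ 881.79

882 bags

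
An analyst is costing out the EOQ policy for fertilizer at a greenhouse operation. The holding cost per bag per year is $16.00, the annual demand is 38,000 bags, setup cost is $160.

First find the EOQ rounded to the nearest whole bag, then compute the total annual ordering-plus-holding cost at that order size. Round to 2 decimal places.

$13,948.48

2DS/H = 2·38,000·160/16 = 760,000.00
EOQ = √760,000.00 ≈ 871.78 → Q = 872 bags
Ordering: D/Q × S = 38,000/872 × $160 = $6,972.48
Holding:  Q/2 × H = 872/2 × $16 = $6,976.00
Total = $6,972.48 + $6,976.00 = $13,948.48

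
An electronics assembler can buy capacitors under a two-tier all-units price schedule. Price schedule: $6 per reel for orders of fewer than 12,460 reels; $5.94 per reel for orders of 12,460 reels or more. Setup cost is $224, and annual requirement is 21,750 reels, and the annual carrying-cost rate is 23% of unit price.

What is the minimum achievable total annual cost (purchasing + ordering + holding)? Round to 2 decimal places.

$134,166.98

H₁ = 23%×$6 = $1.3800;  H₂ = 23%×$5.94 = $1.3662
EOQ₁ = √(2×21,750×224/1.3800) = 2,657.23  (< 12,460, feasible at tier 1)
EOQ₂ = √(2×21,750×224/1.3662) = 2,670.62  (< 12,460 → use Q = 12,460 at tier-2 price)
TC(tier 1 (EOQ₁), Q≈2,657.2) = $134,166.98
TC(tier 2, Q≈12,460.0) = $138,097.44
Minimum at tier 1 (EOQ₁): $134,166.98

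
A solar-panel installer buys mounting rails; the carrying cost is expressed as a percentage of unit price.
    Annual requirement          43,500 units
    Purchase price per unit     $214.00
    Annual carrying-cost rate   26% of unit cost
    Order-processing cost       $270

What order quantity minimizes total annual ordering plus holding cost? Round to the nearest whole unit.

H = i·C = 0.26 × $214 = $55.6400 per unit-year
EOQ = √(2DS/H) = √(2 × 43,500 × 270 / 55.64)
    = √(422,178.29) ≈ 649.75

650 units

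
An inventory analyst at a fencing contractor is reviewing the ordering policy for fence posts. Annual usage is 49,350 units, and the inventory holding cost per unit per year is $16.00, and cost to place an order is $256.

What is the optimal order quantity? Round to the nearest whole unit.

1,257 units

EOQ = √(2DS/H) = √(2 × 49,350 × 256 / 16)
    = √(1,579,200.00) ≈ 1,256.66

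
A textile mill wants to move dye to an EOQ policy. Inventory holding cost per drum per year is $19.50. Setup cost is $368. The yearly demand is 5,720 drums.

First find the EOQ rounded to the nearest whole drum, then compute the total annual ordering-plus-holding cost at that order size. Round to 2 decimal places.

$9,060.55

Optimal lot size Q* = (2 × 5,720 × $368 / $19.5)^½ ≈ 464.64 → Q = 465 drums
Annual ordering cost = (D/Q)·S = (5,720/465) × 368 = $4,526.80
Annual holding cost  = (Q/2)·H = (465/2) × 19.5 = $4,533.75
Total = $4,526.80 + $4,533.75 = $9,060.55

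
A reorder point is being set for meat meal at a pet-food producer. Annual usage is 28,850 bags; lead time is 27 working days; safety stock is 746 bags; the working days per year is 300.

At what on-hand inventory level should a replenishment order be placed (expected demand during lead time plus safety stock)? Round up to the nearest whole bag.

3,343 bags

Daily demand d = 28,850 / 300 = 96.167 bags/day
Demand during lead time = 96.167 × 27 = 2,596.50
Reorder point = 2,596.50 + 746 = 3,342.50 → round up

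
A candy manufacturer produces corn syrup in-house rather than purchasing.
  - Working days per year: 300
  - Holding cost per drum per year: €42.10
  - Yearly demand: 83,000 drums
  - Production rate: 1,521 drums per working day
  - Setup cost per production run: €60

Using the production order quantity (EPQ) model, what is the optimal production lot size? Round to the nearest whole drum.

Daily demand d = 83,000/300 = 276.667; p = 1521; 1 − d/p = 0.81810
EPQ = √(2DS / (H(1 − d/p)))
    = √(2 × 83,000 × 60 / (42.1 × 0.81810)) ≈ 537.76

538 drums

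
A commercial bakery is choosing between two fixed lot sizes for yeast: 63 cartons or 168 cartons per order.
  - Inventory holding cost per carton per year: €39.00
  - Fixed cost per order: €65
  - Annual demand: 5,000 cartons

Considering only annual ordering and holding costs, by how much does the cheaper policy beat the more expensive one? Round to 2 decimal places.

€1,176.71

Annual cost at Q: ordering D·S/Q plus holding Q·H/2.
TC(63) = (5,000/63)×65 + (63/2)×39 = €6,387.23
TC(168) = (5,000/168)×65 + (168/2)×39 = €5,210.52
Cheaper: Q = 168.  Difference = €1,176.71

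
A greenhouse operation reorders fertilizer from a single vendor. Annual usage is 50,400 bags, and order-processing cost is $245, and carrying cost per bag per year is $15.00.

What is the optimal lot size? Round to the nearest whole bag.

Q* = √(2·D·S / H) = √(2·50,400·245 / 15) = √1,646,400.0 ≈ 1,283.12

1,283 bags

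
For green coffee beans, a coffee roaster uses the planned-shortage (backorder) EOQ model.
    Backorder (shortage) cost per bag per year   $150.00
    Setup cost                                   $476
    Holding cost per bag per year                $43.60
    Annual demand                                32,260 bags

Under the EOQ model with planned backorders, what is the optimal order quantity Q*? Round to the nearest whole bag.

Basic EOQ = √(2·32,260·476/43.6) = 839.281
Backorder adjustment √((H+b)/b) = √((43.6+150)/150) = 1.1361
Q* = 839.281 × 1.1361 ≈ 953.49

953 bags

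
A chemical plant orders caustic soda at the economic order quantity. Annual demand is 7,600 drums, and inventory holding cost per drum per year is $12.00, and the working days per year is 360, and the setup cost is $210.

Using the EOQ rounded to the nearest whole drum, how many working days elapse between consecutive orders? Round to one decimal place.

24.4 days

Q* = √(2·D·S / H) = √(2·7,600·210 / 12) = √266,000.0 ≈ 515.75 → Q = 516 drums
Cycle time = (working days × Q)/D = (360 × 516) / 7,600 = 24.442 days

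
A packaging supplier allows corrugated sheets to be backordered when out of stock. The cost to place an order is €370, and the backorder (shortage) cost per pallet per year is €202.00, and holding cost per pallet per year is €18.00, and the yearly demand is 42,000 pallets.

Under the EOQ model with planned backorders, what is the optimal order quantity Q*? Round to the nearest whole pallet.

1,371 pallets

Q* = √(2DS/H) · √((H + b)/b)
   = √(2 × 42,000 × 370 / 18) · √((18 + 202) / 202)
   = 1,314.027 × 1.0436 ≈ 1,371.32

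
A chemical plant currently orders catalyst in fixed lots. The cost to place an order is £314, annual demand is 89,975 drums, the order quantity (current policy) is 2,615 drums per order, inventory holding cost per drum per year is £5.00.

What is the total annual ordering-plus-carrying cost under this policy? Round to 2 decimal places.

£17,341.38

Orders/yr = 89,975/2,615 = 34.407; ordering cost = 34.407 × £314 = £10,803.88
Average inventory = 2,615/2 = 1307.5; holding cost = 1307.5 × £5 = £6,537.50
Total = £10,803.88 + £6,537.50 = £17,341.38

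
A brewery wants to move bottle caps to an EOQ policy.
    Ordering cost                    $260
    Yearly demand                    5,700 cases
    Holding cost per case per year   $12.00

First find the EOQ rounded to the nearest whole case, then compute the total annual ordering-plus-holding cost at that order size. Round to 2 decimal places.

Optimal lot size Q* = (2 × 5,700 × $260 / $12)^½ ≈ 496.99 → Q = 497 cases
Orders/yr = 5,700/497 = 11.469; ordering cost = 11.469 × $260 = $2,981.89
Average inventory = 497/2 = 248.5; holding cost = 248.5 × $12 = $2,982.00
Total = $2,981.89 + $2,982.00 = $5,963.89

$5,963.89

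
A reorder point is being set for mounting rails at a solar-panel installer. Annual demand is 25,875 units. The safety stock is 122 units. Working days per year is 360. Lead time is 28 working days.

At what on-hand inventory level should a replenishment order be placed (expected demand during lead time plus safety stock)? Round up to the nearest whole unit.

Daily demand d = 25,875 / 360 = 71.875 units/day
Demand during lead time = 71.875 × 28 = 2,012.50
Reorder point = 2,012.50 + 122 = 2,134.50 → round up

2,135 units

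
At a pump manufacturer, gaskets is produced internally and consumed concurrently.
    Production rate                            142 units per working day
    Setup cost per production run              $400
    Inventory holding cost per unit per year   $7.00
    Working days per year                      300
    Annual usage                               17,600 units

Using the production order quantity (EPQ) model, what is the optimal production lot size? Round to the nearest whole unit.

1,851 units

Daily demand d = 17,600/300 = 58.667; p = 142; 1 − d/p = 0.58685
EPQ = √(2DS / (H(1 − d/p)))
    = √(2 × 17,600 × 400 / (7 × 0.58685)) ≈ 1,851.34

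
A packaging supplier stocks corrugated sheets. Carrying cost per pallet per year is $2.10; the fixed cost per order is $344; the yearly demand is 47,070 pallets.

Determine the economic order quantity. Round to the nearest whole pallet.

3,927 pallets

Q* = √(2·D·S / H) = √(2·47,070·344 / 2.1) = √15,421,028.6 ≈ 3,926.96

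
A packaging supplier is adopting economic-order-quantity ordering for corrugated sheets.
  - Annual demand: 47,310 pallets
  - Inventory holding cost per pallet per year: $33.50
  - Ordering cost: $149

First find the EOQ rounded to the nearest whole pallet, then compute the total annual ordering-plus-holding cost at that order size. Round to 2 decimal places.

Optimal lot size Q* = (2 × 47,310 × $149 / $33.5)^½ ≈ 648.73 → Q = 649 pallets
Orders/yr = 47,310/649 = 72.897; ordering cost = 72.897 × $149 = $10,861.62
Average inventory = 649/2 = 324.5; holding cost = 324.5 × $33.5 = $10,870.75
Total = $10,861.62 + $10,870.75 = $21,732.37

$21,732.37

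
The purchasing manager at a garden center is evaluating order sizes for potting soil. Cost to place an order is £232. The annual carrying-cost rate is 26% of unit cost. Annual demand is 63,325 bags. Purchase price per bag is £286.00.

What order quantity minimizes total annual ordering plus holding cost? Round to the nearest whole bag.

629 bags

Carrying cost H = £286 × 26% = £74.3600/bag/yr
2DS/H = 2·63,325·232/74.36 = 395,142.55
EOQ = √395,142.55 ≈ 628.60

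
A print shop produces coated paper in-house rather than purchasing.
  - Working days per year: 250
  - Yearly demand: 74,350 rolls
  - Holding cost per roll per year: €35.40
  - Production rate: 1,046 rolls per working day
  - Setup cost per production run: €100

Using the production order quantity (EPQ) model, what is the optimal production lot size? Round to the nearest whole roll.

766 rolls

Daily demand d = 74,350/250 = 297.400; p = 1046; 1 − d/p = 0.71568
EPQ = √(2DS / (H(1 − d/p)))
    = √(2 × 74,350 × 100 / (35.4 × 0.71568)) ≈ 766.12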